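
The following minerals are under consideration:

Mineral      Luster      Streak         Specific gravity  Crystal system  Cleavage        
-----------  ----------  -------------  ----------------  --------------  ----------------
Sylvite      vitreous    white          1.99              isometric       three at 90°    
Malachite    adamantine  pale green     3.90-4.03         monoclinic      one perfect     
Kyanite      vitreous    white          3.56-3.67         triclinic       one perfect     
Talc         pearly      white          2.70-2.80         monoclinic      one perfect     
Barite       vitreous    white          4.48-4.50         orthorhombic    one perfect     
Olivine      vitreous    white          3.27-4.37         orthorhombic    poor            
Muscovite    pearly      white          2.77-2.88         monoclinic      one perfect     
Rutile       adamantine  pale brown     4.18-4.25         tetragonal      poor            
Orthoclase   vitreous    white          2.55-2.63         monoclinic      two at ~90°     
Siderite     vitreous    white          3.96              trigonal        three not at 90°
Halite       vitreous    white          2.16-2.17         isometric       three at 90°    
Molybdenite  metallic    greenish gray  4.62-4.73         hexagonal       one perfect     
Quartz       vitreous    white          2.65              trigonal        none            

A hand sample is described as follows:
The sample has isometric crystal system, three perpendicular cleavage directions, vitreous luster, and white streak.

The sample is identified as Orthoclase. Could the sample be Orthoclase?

Isometric crystal system — Orthoclase has monoclinic system; a mismatch.
Three perpendicular cleavage directions — Orthoclase has cleavage two at ~90°; a mismatch.
Vitreous luster — matches Orthoclase (vitreous luster).
White streak — matches Orthoclase (white streak).
2 of the observed properties are inconsistent with Orthoclase.

Inconsistent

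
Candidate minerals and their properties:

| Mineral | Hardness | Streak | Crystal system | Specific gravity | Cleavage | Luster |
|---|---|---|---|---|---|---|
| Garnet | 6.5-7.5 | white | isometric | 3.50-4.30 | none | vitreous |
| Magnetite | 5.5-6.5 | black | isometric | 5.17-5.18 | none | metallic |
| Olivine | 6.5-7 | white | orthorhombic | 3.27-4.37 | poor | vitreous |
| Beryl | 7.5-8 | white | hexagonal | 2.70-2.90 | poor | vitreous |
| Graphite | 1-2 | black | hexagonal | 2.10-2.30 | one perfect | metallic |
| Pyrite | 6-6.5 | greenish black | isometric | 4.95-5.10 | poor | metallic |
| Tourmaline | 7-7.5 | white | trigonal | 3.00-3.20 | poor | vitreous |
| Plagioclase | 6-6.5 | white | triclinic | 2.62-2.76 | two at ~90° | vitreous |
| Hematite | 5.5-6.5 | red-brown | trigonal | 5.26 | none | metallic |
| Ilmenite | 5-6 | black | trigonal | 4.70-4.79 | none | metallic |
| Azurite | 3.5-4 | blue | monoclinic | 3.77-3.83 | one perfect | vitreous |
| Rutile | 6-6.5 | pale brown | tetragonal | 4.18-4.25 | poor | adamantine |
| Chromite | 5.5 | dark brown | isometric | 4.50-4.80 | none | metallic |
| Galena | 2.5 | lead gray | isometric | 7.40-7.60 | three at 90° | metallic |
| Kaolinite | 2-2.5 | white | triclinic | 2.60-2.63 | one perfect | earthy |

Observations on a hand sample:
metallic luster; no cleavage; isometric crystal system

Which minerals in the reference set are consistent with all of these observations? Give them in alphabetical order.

Metallic luster: narrows the field to Magnetite, Graphite, Pyrite, Hematite, Ilmenite, Chromite, Galena.
No cleavage eliminates Graphite, Pyrite, Galena.
Isometric crystal system rules out Hematite, Ilmenite.
The minerals that satisfy all observations are Chromite, Magnetite.

Chromite, Magnetite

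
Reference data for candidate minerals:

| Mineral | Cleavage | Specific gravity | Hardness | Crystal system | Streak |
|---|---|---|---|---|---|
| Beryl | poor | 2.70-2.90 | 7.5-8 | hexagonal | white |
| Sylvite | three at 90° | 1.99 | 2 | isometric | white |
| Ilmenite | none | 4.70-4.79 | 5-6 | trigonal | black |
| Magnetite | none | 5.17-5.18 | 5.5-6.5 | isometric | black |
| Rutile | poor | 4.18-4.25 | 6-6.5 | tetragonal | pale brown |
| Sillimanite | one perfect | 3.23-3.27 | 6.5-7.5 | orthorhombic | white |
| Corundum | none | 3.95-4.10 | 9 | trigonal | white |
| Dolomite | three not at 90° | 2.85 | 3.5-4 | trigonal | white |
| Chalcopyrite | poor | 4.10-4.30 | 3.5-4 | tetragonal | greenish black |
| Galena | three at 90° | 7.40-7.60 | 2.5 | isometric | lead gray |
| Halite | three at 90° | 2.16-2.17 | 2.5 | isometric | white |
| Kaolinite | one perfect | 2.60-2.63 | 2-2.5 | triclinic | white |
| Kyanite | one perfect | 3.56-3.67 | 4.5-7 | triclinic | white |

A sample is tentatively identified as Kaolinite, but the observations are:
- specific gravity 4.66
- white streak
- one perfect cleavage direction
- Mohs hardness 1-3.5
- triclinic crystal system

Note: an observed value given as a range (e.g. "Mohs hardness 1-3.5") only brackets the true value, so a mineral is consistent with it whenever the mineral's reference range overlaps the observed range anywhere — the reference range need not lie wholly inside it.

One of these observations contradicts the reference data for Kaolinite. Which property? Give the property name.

specific gravity

Specific gravity 4.66: Kaolinite has SG 2.60-2.63 — outside the reference range.
White streak: Kaolinite has white streak — agrees.
One perfect cleavage direction: Kaolinite has cleavage one perfect — agrees.
Mohs hardness 1-3.5: Kaolinite has hardness 2-2.5 — agrees.
Triclinic crystal system: Kaolinite has triclinic system — agrees.
Everything matches except the specific gravity.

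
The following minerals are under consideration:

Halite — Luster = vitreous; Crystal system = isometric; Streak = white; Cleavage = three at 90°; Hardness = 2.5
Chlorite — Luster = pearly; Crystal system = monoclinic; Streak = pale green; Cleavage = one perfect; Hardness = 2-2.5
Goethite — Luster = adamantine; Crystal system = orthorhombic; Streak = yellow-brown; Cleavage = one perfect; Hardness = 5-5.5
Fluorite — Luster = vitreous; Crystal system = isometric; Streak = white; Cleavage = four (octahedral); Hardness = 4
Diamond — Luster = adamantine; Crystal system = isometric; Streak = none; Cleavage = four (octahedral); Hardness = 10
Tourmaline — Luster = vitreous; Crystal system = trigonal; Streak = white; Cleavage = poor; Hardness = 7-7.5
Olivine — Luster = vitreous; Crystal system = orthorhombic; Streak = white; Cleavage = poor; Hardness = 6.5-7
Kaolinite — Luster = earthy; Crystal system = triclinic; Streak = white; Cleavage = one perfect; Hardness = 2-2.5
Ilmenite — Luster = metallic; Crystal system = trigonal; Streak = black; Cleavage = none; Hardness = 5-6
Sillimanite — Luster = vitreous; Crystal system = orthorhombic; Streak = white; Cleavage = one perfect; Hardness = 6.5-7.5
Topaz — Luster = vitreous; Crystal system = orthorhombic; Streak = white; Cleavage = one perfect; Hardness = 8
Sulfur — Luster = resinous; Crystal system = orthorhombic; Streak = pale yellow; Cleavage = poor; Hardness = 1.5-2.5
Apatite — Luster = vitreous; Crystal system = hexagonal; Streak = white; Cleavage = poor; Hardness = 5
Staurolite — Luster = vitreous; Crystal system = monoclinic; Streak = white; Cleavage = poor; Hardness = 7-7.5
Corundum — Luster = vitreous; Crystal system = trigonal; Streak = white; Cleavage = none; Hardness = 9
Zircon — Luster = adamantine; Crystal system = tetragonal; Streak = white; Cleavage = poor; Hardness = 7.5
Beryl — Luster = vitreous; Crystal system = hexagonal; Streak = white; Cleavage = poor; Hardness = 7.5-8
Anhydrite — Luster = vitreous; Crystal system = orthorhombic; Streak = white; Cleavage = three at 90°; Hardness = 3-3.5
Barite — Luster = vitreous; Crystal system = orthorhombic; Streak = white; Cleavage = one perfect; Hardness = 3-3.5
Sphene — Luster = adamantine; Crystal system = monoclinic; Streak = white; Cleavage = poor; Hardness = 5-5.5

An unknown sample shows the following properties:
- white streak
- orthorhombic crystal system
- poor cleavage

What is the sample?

Olivine

White streak eliminates Chlorite, Goethite, Diamond, Ilmenite, Sulfur.
Orthorhombic crystal system: only Olivine, Sillimanite, Topaz, Anhydrite, Barite remain.
Poor cleavage: narrows the field to Olivine.
The only mineral consistent with every observation is Olivine.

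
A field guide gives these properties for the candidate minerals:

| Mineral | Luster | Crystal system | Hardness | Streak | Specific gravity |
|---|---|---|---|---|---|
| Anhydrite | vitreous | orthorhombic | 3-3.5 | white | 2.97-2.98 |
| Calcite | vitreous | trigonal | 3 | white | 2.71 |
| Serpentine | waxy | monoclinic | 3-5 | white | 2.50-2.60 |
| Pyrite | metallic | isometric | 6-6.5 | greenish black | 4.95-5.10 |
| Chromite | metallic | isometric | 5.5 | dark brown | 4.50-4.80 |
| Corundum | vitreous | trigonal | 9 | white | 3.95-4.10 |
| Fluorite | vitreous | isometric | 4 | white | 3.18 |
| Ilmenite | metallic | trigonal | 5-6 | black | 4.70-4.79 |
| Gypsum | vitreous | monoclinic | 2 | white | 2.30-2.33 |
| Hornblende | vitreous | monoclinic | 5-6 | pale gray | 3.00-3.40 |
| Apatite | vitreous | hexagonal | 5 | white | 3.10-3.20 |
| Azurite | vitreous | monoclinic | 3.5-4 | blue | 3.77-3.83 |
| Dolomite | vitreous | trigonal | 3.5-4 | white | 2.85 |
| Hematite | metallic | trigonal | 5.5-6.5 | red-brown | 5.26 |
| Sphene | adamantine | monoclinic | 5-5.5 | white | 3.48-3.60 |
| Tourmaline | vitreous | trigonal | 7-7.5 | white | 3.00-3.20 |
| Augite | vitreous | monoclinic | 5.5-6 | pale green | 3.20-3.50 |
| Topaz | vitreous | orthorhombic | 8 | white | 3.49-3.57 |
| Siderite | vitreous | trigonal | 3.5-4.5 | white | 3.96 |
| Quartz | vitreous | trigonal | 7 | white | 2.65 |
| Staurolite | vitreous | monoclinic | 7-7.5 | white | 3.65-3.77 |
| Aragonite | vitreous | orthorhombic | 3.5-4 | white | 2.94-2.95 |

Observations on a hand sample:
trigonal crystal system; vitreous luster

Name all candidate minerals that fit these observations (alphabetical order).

Trigonal crystal system — leaves Calcite, Corundum, Ilmenite, Dolomite, Hematite, Tourmaline, Siderite, Quartz.
Vitreous luster eliminates Ilmenite, Hematite.
The minerals that satisfy all observations are Calcite, Corundum, Dolomite, Quartz, Siderite, Tourmaline.

Calcite, Corundum, Dolomite, Quartz, Siderite, Tourmaline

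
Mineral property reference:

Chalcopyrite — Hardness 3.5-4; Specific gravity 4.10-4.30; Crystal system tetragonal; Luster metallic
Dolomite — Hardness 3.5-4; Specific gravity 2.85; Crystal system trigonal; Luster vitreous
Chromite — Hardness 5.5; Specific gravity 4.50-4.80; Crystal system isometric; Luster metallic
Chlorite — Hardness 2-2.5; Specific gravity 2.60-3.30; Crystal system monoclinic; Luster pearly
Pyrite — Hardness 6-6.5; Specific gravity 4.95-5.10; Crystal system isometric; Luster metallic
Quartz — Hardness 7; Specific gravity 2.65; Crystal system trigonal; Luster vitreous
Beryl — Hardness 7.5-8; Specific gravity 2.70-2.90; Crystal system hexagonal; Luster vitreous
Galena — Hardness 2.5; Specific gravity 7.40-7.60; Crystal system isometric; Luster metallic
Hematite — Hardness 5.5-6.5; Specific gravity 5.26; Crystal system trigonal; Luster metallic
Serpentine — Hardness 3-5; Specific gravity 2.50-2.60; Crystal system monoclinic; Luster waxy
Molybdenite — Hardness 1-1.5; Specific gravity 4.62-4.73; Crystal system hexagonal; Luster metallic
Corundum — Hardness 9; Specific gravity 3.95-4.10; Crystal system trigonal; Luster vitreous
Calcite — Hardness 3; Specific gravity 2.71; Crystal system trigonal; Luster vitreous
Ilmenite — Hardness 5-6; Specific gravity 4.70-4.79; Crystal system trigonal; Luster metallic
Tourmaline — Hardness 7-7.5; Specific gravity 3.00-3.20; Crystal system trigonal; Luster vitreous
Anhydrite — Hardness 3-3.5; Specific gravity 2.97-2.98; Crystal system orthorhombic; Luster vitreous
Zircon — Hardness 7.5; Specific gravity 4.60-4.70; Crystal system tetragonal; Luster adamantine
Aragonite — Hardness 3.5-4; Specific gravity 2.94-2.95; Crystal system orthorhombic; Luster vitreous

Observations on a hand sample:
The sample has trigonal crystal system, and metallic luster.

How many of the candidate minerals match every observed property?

Trigonal crystal system — Dolomite, Quartz, Hematite, Corundum, Calcite, Ilmenite, Tourmaline remain.
Metallic luster — only Hematite, Ilmenite remain.
Remaining candidates: Hematite, Ilmenite.
That is 2 minerals.

2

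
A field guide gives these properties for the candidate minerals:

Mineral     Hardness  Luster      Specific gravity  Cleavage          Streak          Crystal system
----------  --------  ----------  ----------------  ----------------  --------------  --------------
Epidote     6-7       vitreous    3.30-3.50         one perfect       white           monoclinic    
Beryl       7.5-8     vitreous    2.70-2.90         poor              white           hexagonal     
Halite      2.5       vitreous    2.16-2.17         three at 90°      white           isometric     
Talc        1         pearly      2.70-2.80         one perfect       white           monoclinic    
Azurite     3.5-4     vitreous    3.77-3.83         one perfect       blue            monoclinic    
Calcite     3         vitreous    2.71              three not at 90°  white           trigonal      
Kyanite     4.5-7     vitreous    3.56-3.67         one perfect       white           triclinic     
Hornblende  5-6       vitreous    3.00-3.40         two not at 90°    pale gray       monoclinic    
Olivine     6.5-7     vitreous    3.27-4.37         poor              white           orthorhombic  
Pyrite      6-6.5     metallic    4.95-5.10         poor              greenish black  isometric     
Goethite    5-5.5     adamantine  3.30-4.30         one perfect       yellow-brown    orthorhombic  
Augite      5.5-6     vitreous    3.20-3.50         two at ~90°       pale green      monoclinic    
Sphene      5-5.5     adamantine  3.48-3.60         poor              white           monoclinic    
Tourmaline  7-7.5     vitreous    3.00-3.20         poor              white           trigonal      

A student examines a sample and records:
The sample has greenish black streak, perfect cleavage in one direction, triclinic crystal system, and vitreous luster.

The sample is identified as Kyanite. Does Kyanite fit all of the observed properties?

No

Greenish black streak — Kyanite has white streak; inconsistent.
Perfect cleavage in one direction — fits Kyanite (cleavage one perfect).
Triclinic crystal system — fits Kyanite (triclinic system).
Vitreous luster — fits Kyanite (vitreous luster).
Kyanite is excluded by the streak.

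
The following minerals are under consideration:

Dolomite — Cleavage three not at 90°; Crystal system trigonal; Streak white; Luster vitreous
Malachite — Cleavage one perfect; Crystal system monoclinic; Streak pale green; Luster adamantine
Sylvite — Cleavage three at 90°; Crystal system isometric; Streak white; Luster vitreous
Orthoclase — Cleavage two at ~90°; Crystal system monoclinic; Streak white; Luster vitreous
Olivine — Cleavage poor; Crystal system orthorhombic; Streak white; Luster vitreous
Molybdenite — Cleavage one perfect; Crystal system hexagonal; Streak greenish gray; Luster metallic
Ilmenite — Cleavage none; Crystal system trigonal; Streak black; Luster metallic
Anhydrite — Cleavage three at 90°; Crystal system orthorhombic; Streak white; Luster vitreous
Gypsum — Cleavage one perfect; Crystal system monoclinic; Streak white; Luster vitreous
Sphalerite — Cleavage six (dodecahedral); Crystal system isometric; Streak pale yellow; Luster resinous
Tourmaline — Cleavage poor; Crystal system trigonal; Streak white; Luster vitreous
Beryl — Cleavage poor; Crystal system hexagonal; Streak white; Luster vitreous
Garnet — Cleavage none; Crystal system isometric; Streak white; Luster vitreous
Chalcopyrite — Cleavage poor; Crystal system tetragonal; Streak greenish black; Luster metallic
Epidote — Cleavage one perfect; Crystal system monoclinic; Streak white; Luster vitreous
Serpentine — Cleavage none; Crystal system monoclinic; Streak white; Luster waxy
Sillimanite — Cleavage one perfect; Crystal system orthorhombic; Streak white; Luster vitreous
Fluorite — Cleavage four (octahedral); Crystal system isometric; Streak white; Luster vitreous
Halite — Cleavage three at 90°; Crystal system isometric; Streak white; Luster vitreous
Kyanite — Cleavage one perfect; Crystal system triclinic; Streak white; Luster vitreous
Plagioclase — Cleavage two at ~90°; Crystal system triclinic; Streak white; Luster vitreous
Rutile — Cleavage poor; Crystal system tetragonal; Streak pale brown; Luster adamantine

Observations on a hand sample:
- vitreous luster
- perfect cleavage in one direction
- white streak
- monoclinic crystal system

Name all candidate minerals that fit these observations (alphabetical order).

Vitreous luster: Dolomite, Sylvite, Orthoclase, Olivine, Anhydrite, Gypsum, Tourmaline, Beryl, Garnet, Epidote, Sillimanite, Fluorite, Halite, Kyanite, Plagioclase remain.
Perfect cleavage in one direction: only Gypsum, Epidote, Sillimanite, Kyanite remain.
White streak: all remaining candidates fit.
Monoclinic crystal system excludes Sillimanite, Kyanite.
Remaining candidates: Epidote, Gypsum.

Epidote, Gypsum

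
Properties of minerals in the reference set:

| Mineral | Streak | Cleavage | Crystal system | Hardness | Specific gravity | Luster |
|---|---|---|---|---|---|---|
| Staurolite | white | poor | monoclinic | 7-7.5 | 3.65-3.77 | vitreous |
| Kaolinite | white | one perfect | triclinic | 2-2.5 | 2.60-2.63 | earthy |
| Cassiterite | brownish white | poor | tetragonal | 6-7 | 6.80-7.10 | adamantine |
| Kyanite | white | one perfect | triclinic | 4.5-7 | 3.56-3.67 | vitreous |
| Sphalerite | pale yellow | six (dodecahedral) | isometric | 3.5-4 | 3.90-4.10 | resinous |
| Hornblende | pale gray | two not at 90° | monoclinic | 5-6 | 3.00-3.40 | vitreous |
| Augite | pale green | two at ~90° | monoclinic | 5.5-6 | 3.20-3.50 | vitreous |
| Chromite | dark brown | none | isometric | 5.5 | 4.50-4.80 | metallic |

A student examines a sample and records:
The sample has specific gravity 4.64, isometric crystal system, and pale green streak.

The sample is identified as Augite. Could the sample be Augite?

No

Specific gravity 4.64 — Augite has SG 3.20-3.50; which does not match.
Isometric crystal system — Augite has monoclinic system; which does not match.
Pale green streak — matches Augite (pale green streak).
2 of the observed properties are inconsistent with Augite.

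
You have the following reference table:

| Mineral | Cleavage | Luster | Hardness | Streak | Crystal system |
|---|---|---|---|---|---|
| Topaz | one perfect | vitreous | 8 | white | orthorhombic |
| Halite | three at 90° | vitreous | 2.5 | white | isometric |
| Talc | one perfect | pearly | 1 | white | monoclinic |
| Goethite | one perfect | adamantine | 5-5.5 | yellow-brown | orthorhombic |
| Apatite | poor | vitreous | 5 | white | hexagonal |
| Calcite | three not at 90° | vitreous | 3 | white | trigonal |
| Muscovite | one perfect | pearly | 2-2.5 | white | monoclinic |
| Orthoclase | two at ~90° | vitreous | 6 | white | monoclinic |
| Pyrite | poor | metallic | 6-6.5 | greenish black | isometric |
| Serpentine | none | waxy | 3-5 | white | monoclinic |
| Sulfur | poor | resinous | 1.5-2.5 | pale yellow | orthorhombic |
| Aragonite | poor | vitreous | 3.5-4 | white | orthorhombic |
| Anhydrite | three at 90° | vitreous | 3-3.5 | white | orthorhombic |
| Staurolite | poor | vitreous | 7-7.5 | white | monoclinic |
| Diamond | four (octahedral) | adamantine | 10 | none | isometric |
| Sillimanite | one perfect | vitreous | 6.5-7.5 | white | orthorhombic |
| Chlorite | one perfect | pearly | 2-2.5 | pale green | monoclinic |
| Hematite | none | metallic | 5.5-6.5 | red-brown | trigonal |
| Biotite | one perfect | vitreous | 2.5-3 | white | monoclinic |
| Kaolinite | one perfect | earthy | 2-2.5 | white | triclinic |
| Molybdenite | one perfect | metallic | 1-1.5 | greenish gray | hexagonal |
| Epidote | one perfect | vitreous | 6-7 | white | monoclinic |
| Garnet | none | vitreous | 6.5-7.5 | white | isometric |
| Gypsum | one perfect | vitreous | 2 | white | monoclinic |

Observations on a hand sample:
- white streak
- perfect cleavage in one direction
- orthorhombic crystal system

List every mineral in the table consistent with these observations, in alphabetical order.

Sillimanite, Topaz

White streak — narrows the field to Topaz, Halite, Talc, Apatite, Calcite, Muscovite, Orthoclase, Serpentine, Aragonite, Anhydrite, Staurolite, Sillimanite, Biotite, Kaolinite, Epidote, Garnet, Gypsum.
Perfect cleavage in one direction — leaves Topaz, Talc, Muscovite, Sillimanite, Biotite, Kaolinite, Epidote, Gypsum.
Orthorhombic crystal system — Topaz, Sillimanite remain.
Remaining candidates: Sillimanite, Topaz.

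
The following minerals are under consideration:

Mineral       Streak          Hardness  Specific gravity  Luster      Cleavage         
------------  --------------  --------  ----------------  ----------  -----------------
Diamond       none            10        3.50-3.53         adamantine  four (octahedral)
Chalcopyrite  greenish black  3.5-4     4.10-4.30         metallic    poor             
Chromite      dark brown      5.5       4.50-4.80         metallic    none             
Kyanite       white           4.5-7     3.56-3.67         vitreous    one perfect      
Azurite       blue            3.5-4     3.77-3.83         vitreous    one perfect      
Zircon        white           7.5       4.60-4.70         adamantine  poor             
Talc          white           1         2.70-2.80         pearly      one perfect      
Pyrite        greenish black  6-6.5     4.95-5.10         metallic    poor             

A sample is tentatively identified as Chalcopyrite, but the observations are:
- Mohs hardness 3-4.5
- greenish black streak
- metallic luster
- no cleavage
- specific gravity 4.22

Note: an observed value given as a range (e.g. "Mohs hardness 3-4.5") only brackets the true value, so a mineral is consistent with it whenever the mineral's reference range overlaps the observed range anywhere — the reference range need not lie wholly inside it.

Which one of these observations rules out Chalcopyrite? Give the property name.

Mohs hardness 3-4.5: Chalcopyrite has hardness 3.5-4 — consistent.
Greenish black streak: Chalcopyrite has greenish black streak — consistent.
Metallic luster: Chalcopyrite has metallic luster — consistent.
No cleavage: Chalcopyrite has cleavage poor — inconsistent.
Specific gravity 4.22: Chalcopyrite has SG 4.10-4.30 — consistent.
Everything matches except the cleavage.

cleavage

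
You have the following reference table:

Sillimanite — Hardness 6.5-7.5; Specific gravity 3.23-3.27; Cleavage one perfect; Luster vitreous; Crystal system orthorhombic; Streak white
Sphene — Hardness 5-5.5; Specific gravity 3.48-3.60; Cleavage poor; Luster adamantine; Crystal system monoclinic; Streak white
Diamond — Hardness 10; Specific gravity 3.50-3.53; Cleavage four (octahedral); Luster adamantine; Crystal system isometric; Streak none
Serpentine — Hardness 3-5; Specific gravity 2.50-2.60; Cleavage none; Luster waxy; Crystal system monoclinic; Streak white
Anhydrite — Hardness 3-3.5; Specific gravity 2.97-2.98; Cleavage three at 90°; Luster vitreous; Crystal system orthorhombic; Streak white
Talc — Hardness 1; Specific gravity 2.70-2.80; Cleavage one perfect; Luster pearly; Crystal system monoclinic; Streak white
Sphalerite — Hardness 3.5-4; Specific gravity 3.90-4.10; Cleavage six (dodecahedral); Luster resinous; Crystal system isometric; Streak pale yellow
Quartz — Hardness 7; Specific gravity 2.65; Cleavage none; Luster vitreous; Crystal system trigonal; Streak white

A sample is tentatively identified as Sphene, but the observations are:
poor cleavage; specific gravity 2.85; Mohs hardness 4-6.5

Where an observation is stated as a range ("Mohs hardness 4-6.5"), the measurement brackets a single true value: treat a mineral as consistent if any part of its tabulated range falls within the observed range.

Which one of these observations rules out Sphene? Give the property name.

specific gravity

Poor cleavage: Sphene has cleavage poor — consistent.
Specific gravity 2.85: Sphene has SG 3.48-3.60 — does not match.
Mohs hardness 4-6.5: Sphene has hardness 5-5.5 — consistent.
Only the specific gravity is inconsistent.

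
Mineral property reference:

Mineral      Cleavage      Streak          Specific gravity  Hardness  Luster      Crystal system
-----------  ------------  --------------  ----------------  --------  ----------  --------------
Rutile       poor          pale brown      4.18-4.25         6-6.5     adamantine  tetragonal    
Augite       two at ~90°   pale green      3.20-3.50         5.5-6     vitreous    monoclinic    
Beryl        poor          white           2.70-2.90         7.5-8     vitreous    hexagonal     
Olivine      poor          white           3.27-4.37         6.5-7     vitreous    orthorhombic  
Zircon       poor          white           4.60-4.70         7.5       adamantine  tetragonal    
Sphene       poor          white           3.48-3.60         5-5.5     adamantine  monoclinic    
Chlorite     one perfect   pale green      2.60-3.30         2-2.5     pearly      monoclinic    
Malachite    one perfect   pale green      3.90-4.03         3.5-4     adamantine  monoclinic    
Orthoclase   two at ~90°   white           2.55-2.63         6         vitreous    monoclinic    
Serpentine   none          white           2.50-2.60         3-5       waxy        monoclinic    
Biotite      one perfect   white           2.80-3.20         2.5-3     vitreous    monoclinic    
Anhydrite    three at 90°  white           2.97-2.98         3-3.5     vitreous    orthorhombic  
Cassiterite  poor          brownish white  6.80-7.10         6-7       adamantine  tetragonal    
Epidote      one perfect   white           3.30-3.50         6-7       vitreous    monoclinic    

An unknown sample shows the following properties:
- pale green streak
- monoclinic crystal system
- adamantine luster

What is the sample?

Pale green streak — Augite, Chlorite, Malachite remain.
Monoclinic crystal system — every remaining candidate is consistent.
Adamantine luster — narrows the field to Malachite.
Malachite is the sole remaining match.

Malachite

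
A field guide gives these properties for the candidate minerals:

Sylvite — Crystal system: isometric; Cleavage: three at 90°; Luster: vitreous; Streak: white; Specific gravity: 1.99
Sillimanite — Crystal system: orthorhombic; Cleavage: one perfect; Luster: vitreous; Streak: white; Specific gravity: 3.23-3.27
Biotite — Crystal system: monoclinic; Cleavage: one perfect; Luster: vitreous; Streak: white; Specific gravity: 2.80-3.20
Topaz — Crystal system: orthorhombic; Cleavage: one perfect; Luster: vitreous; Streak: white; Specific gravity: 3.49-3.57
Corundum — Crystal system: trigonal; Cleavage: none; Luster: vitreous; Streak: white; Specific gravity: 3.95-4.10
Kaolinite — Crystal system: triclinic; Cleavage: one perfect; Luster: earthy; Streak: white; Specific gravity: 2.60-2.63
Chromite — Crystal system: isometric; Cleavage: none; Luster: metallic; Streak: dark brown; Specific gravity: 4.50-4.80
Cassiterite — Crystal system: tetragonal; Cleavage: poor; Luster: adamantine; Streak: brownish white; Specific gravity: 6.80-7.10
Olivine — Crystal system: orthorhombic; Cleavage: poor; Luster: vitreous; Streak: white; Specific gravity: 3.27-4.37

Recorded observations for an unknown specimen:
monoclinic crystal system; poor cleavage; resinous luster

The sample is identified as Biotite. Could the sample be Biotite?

No

Monoclinic crystal system — consistent with Biotite (monoclinic system).
Poor cleavage — Biotite has cleavage one perfect; a mismatch.
Resinous luster — Biotite has vitreous luster; a mismatch.
2 of the observed properties are inconsistent with Biotite.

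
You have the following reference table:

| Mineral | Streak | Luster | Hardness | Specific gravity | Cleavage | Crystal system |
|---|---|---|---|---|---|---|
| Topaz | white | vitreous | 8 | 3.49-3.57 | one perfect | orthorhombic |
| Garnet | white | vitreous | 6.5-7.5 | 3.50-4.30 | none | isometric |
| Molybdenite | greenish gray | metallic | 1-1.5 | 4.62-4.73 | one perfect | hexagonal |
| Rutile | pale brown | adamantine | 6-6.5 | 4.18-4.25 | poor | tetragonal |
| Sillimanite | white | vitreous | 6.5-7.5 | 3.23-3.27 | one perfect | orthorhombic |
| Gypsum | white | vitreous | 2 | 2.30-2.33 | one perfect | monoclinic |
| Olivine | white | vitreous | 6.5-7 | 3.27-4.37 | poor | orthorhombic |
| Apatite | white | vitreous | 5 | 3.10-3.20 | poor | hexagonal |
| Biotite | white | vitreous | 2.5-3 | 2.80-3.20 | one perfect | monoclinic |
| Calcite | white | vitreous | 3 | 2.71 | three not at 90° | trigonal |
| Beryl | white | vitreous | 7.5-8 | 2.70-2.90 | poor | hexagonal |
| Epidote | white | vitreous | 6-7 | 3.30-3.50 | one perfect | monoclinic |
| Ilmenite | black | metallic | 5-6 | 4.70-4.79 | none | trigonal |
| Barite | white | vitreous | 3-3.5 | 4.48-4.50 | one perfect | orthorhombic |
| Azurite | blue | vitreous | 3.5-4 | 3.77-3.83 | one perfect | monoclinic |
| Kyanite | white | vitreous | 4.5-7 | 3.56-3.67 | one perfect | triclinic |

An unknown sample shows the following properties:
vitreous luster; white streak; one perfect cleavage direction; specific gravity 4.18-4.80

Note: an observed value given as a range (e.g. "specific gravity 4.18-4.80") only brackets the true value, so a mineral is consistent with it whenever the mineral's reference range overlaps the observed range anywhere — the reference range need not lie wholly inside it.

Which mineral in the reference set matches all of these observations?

Vitreous luster excludes Molybdenite, Rutile, Ilmenite.
White streak eliminates Azurite.
One perfect cleavage direction eliminates Garnet, Olivine, Apatite, Calcite, Beryl.
Specific gravity 4.18-4.80 — only Barite remains.
The only mineral consistent with every observation is Barite.

Barite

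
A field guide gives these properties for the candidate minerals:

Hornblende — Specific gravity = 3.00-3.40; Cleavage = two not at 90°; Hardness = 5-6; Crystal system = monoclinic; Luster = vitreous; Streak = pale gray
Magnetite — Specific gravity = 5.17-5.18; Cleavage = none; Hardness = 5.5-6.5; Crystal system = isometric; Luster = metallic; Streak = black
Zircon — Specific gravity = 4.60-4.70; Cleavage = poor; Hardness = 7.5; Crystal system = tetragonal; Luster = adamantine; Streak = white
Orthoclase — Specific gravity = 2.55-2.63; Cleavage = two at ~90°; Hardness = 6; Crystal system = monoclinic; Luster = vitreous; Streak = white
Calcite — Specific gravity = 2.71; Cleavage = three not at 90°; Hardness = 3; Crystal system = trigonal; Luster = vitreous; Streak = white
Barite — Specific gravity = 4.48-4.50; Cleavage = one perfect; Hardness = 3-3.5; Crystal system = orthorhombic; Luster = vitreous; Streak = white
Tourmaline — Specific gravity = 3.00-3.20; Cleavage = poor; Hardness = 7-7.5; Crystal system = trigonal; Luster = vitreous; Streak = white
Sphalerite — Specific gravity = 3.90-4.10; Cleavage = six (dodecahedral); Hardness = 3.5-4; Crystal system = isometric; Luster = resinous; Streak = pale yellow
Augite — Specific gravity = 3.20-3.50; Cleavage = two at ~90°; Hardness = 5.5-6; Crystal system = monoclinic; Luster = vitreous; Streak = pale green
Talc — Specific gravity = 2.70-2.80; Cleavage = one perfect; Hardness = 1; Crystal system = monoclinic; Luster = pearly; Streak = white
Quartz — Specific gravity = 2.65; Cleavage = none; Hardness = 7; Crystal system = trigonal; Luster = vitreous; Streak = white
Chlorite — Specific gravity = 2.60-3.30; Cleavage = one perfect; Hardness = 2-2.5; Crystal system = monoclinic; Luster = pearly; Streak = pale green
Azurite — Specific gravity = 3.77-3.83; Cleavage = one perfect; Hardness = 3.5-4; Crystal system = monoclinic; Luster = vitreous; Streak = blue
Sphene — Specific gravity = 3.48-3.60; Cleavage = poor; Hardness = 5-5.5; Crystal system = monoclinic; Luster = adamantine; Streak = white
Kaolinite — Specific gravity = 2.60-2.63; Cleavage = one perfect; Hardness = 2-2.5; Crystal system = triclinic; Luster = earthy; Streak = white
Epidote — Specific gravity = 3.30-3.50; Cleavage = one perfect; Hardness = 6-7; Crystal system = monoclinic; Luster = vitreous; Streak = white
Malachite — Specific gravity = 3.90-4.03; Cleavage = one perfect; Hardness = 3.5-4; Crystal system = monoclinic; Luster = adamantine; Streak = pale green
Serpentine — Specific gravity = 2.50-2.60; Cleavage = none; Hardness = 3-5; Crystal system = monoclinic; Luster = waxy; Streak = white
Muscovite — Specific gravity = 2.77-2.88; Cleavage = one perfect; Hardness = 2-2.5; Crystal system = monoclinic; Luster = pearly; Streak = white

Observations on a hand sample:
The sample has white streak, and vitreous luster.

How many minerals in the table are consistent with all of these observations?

6

White streak — Zircon, Orthoclase, Calcite, Barite, Tourmaline, Talc, Quartz, Sphene, Kaolinite, Epidote, Serpentine, Muscovite remain.
Vitreous luster rules out Zircon, Talc, Sphene, Kaolinite, Serpentine, Muscovite.
The minerals that satisfy all observations are Barite, Calcite, Epidote, Orthoclase, Quartz, Tourmaline.
That is 6 minerals.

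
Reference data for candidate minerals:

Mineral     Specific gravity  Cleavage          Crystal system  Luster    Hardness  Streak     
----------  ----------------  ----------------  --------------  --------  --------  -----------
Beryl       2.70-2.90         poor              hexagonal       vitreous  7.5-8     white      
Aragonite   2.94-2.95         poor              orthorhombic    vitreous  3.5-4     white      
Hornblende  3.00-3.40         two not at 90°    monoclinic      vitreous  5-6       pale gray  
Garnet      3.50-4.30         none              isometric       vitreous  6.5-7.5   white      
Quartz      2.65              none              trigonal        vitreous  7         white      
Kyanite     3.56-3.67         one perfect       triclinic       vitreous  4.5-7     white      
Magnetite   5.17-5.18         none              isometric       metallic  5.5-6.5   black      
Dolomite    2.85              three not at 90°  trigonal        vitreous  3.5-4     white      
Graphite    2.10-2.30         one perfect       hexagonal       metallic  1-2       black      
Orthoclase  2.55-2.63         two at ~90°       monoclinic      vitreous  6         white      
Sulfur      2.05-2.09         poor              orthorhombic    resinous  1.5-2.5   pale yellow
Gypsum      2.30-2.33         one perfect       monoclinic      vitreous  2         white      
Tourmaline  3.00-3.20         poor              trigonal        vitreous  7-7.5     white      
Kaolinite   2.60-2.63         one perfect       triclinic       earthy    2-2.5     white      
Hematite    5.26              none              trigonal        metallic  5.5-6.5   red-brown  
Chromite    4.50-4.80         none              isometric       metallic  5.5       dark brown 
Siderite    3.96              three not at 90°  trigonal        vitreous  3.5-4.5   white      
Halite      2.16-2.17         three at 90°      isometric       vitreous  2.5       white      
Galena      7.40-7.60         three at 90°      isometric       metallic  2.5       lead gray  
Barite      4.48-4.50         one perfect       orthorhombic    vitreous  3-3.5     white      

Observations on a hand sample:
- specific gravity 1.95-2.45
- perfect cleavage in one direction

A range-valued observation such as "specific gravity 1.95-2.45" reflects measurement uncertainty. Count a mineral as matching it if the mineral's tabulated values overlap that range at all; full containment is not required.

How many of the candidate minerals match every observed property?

Specific gravity 1.95-2.45: narrows the field to Graphite, Sulfur, Gypsum, Halite.
Perfect cleavage in one direction rules out Sulfur, Halite.
The minerals that satisfy all observations are Graphite, Gypsum.
That is 2 minerals.

2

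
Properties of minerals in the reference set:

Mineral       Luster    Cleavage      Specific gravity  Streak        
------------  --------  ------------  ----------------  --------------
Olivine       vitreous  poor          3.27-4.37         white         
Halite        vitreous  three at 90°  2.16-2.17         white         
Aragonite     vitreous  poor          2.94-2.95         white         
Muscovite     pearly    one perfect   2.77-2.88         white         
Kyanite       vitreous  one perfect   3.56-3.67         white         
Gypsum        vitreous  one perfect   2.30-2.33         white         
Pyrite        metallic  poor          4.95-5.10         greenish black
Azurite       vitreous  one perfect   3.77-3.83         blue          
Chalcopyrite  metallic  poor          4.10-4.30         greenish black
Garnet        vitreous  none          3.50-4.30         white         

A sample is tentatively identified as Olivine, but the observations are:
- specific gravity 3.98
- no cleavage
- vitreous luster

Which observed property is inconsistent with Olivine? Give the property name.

cleavage

Specific gravity 3.98: Olivine has SG 3.27-4.37 — matches.
No cleavage: Olivine has cleavage poor — does not match.
Vitreous luster: Olivine has vitreous luster — matches.
Only the cleavage is inconsistent.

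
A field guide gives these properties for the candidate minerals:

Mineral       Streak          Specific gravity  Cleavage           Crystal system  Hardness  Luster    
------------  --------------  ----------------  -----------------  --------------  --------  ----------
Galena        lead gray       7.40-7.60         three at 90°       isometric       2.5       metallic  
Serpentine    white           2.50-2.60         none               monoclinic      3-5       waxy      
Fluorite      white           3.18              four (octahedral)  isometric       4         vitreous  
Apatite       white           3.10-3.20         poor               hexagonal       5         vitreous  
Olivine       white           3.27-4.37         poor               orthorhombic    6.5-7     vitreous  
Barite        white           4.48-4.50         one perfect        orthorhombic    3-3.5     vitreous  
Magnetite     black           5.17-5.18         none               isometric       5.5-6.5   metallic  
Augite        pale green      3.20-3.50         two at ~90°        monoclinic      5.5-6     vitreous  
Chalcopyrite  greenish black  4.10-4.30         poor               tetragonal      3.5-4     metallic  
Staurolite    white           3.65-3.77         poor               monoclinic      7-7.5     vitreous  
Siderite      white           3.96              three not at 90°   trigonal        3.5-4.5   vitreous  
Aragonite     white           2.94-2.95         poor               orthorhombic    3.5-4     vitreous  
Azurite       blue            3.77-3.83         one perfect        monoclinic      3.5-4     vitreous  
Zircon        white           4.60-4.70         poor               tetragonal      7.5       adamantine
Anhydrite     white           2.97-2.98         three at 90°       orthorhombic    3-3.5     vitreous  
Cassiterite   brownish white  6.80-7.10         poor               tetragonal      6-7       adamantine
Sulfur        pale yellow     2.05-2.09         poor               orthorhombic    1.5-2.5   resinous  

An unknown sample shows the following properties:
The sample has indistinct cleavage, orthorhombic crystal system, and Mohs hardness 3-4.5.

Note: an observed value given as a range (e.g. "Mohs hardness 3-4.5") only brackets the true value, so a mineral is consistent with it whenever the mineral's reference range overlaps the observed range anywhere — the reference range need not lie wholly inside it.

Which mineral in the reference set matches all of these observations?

Aragonite

Indistinct cleavage — leaves Apatite, Olivine, Chalcopyrite, Staurolite, Aragonite, Zircon, Cassiterite, Sulfur.
Orthorhombic crystal system — leaves Olivine, Aragonite, Sulfur.
Mohs hardness 3-4.5 — Aragonite remains.
The only mineral consistent with every observation is Aragonite.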